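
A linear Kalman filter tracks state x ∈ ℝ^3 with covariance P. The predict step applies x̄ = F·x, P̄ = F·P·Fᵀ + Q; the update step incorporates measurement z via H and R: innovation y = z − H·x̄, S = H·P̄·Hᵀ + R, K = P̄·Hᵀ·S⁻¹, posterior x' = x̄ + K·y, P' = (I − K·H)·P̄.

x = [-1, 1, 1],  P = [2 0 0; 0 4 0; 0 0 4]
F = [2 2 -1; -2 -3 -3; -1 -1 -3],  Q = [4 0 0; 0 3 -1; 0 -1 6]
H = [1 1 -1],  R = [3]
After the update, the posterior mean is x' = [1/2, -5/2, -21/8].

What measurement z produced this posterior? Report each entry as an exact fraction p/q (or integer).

x̄ = F·x = [-1, -4, -3]
P̄ = F·P·Fᵀ + Q = [32 -20 0; -20 83 51; 0 51 48]
S = H·P̄·Hᵀ + R = [24]
K = P̄·Hᵀ·S⁻¹ = [1/2; 1/2; 1/8]
x' − x̄ = [3/2, 3/2, 3/8] = K·y
y = (KᵀK)⁻¹·Kᵀ·(x' − x̄) = [3]
z = y + H·x̄ = [3] + [-2] = [1]

z = [1]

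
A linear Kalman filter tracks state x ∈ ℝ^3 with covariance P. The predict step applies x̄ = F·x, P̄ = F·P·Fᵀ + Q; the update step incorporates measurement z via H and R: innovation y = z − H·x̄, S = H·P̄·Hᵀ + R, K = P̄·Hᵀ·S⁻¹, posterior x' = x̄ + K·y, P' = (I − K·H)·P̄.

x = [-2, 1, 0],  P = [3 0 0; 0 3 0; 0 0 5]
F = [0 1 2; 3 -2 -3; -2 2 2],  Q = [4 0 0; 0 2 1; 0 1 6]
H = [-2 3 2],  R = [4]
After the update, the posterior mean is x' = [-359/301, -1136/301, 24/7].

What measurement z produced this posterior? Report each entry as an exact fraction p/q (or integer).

x̄ = F·x = [1, -8, 6]
P̄ = F·P·Fᵀ + Q = [27 -36 26; -36 86 -59; 26 -59 50]
S = H·P̄·Hᵀ + R = [602]
K = P̄·Hᵀ·S⁻¹ = [-55/301; 106/301; -3/14]
x' − x̄ = [-660/301, 1272/301, -18/7] = K·y
y = (KᵀK)⁻¹·Kᵀ·(x' − x̄) = [12]
z = y + H·x̄ = [12] + [-14] = [-2]

z = [-2]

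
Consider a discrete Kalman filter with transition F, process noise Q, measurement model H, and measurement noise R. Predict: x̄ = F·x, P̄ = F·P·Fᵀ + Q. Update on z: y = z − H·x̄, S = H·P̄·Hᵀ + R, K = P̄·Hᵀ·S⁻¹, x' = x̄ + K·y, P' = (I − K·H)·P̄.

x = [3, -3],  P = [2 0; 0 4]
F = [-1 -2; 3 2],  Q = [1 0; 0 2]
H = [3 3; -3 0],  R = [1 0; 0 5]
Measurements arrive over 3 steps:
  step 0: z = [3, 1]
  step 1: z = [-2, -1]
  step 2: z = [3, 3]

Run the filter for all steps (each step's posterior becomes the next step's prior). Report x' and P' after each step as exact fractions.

step 0: x' = [-3282/16871, 21123/16871], P' = [9095/16871 -9110/16871; -9110/16871 10980/16871]
step 1: x' = [-6891903/12347161, -397182/12347161], P' = [4637845/12347161 -4462240/12347161; -4462240/12347161 5615723/12347161]
step 2: x' = [-322447458/1552757515, 8528477964/7763787575], P' = [115563843/310551503 -556898784/1552757515; -556898784/1552757515 3514076357/7763787575]

step 0: x̄ = F·x = [3, 3]
step 0: P̄ = F·P·Fᵀ + Q = [19 -22; -22 36]
step 0: y = z − H·x̄ = [-15, 10]
step 0: S = H·P̄·Hᵀ + R = [100 27; 27 176]
step 0: K = P̄·Hᵀ·S⁻¹ = [-45/16871 -5457/16871; 5610/16871 5466/16871]
step 0: x' = x̄ + K·y = [-3282/16871, 21123/16871]
step 0: P' = (I − K·H)·P̄ = [9095/16871 -9110/16871; -9110/16871 10980/16871]
step 1: x̄ = F·x = [-38964/16871, 32400/16871]
step 1: P̄ = F·P·Fᵀ + Q = [33446/16871 1675/16871; 1675/16871 50197/16871]
step 1: y = z − H·x̄ = [-14050/16871, -133763/16871]
step 1: S = H·P̄·Hᵀ + R = [799808/16871 -316089/16871; -316089/16871 385369/16871]
step 1: K = P̄·Hᵀ·S⁻¹ = [526815/12347161 -2782707/12347161; 3460449/12347161 2677344/12347161]
step 1: x' = x̄ + K·y = [-6891903/12347161, -397182/12347161]
step 1: P' = (I − K·H)·P̄ = [4637845/12347161 -4462240/12347161; -4462240/12347161 5615723/12347161]
step 2: x̄ = F·x = [7686267/12347161, -21470073/12347161]
step 2: P̄ = F·P·Fᵀ + Q = [21598938/12347161 -678507/12347161; -678507/12347161 35350939/12347161]
step 2: y = z − H·x̄ = [78392901/12347161, 60100284/12347161]
step 2: S = H·P̄·Hᵀ + R = [512682928/12347161 -188283879/12347161; -188283879/12347161 256126247/12347161]
step 2: K = P̄·Hᵀ·S⁻¹ = [62761293/1552757515 -346691529/1552757515; 2188747311/7763787575 1670696352/7763787575]
step 2: x' = x̄ + K·y = [-322447458/1552757515, 8528477964/7763787575]
step 2: P' = (I − K·H)·P̄ = [115563843/310551503 -556898784/1552757515; -556898784/1552757515 3514076357/7763787575]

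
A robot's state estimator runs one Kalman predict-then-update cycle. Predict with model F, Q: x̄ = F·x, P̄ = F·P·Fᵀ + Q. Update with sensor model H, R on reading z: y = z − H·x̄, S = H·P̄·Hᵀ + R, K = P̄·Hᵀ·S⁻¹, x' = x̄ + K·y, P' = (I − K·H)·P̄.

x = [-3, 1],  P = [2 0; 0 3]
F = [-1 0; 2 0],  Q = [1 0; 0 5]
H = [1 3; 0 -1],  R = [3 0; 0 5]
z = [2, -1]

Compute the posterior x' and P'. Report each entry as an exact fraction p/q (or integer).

x' = [730/557, 67/557]
P' = [1149/557 -405/557; -405/557 310/557]

x̄ = F·x = [3, -6]
P̄ = F·P·Fᵀ + Q = [3 -4; -4 13]
y = z − H·x̄ = [17, -7]
S = H·P̄·Hᵀ + R = [99 -35; -35 18]
K = P̄·Hᵀ·S⁻¹ = [-22/557 81/557; 175/557 -62/557]
x' = x̄ + K·y = [730/557, 67/557]
P' = (I − K·H)·P̄ = [1149/557 -405/557; -405/557 310/557]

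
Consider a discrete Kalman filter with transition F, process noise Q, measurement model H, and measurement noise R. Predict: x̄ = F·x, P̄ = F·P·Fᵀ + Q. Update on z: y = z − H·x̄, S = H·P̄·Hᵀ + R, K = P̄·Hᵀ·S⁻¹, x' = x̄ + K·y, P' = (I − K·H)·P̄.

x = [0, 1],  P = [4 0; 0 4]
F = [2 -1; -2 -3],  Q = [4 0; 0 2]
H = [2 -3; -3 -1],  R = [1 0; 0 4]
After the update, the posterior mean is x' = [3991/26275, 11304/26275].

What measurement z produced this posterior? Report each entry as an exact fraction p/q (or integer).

x̄ = F·x = [-1, -3]
P̄ = F·P·Fᵀ + Q = [24 -4; -4 54]
S = H·P̄·Hᵀ + R = [631 -10; -10 250]
K = P̄·Hᵀ·S⁻¹ = [1432/15765 -21154/78825; -4292/15765 -14101/78825]
x' − x̄ = [30266/26275, 90129/26275] = K·y
y = (KᵀK)⁻¹·Kᵀ·(x' − x̄) = [-8, -7]
z = y + H·x̄ = [-8, -7] + [7, 6] = [-1, -1]

z = [-1, -1]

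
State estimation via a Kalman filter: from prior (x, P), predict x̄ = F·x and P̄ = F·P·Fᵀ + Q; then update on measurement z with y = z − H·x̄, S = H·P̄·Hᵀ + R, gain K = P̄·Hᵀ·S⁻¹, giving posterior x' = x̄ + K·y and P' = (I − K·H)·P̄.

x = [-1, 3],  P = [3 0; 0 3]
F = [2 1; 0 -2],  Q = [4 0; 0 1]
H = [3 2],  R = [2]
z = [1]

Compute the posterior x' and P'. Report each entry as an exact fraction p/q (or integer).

x̄ = F·x = [1, -6]
P̄ = F·P·Fᵀ + Q = [19 -6; -6 13]
y = z − H·x̄ = [10]
S = H·P̄·Hᵀ + R = [153]
K = P̄·Hᵀ·S⁻¹ = [5/17; 8/153]
x' = x̄ + K·y = [67/17, -838/153]
P' = (I − K·H)·P̄ = [98/17 -142/17; -142/17 1925/153]

x' = [67/17, -838/153]
P' = [98/17 -142/17; -142/17 1925/153]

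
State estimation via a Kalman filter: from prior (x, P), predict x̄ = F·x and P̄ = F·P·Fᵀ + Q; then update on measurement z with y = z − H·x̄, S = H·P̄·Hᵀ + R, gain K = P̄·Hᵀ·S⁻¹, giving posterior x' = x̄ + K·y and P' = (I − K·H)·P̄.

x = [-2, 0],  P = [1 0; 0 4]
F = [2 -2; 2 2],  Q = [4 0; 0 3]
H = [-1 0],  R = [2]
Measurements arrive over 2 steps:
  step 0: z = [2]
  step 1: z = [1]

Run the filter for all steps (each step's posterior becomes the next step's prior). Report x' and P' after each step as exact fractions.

step 0: x̄ = F·x = [-4, -4]
step 0: P̄ = F·P·Fᵀ + Q = [24 -12; -12 23]
step 0: y = z − H·x̄ = [-2]
step 0: S = H·P̄·Hᵀ + R = [26]
step 0: K = P̄·Hᵀ·S⁻¹ = [-12/13; 6/13]
step 0: x' = x̄ + K·y = [-28/13, -64/13]
step 0: P' = (I − K·H)·P̄ = [24/13 -12/13; -12/13 227/13]
step 1: x̄ = F·x = [72/13, -184/13]
step 1: P̄ = F·P·Fᵀ + Q = [1152/13 -812/13; -812/13 947/13]
step 1: y = z − H·x̄ = [85/13]
step 1: S = H·P̄·Hᵀ + R = [1178/13]
step 1: K = P̄·Hᵀ·S⁻¹ = [-576/589; 406/589]
step 1: x' = x̄ + K·y = [-504/589, -5682/589]
step 1: P' = (I − K·H)·P̄ = [1152/589 -812/589; -812/589 17547/589]

step 0: x' = [-28/13, -64/13], P' = [24/13 -12/13; -12/13 227/13]
step 1: x' = [-504/589, -5682/589], P' = [1152/589 -812/589; -812/589 17547/589]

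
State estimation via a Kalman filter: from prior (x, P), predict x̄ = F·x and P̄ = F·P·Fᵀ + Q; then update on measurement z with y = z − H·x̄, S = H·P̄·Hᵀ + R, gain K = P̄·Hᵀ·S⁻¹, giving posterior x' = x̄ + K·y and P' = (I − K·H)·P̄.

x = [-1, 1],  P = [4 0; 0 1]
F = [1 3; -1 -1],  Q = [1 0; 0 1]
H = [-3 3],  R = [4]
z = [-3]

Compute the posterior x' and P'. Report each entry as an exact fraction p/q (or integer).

x̄ = F·x = [2, 0]
P̄ = F·P·Fᵀ + Q = [14 -7; -7 6]
y = z − H·x̄ = [3]
S = H·P̄·Hᵀ + R = [310]
K = P̄·Hᵀ·S⁻¹ = [-63/310; 39/310]
x' = x̄ + K·y = [431/310, 117/310]
P' = (I − K·H)·P̄ = [371/310 287/310; 287/310 339/310]

x' = [431/310, 117/310]
P' = [371/310 287/310; 287/310 339/310]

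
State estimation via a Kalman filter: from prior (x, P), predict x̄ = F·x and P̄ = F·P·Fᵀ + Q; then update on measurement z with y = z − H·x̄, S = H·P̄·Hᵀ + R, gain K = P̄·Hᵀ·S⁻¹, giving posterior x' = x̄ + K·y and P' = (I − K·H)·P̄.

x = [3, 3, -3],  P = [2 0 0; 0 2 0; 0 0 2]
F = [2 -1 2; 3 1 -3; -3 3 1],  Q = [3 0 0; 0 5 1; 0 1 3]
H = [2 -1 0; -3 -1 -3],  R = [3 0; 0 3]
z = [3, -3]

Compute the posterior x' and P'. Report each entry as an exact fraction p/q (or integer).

x' = [9705/1507, 15960/1507, -13440/1507]
P' = [104649/15070 97536/7535 -84753/7535; 97536/7535 405831/15070 -330093/15070; -84753/7535 -330093/15070 284239/15070]

x̄ = F·x = [-3, 21, -3]
P̄ = F·P·Fᵀ + Q = [21 -2 -14; -2 43 -17; -14 -17 41]
y = z − H·x̄ = [30, 0]
S = H·P̄·Hᵀ + R = [138 -52; -52 238]
K = P̄·Hᵀ·S⁻¹ = [2371/7535 -167/15070; -5229/15070 -128/7535; -2973/15070 -2351/7535]
x' = x̄ + K·y = [9705/1507, 15960/1507, -13440/1507]
P' = (I − K·H)·P̄ = [104649/15070 97536/7535 -84753/7535; 97536/7535 405831/15070 -330093/15070; -84753/7535 -330093/15070 284239/15070]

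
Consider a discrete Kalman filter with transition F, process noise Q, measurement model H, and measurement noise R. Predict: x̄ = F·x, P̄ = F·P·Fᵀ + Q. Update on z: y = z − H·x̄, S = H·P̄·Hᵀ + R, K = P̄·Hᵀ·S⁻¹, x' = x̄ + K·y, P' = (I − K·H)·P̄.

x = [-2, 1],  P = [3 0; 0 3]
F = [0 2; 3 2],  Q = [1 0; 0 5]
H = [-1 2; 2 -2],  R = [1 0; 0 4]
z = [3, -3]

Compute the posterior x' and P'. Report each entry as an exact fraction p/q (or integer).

x' = [971/1206, 130/67]
P' = [2153/603 144/67; 144/67 100/67]

x̄ = F·x = [2, -4]
P̄ = F·P·Fᵀ + Q = [13 12; 12 44]
y = z − H·x̄ = [13, -15]
S = H·P̄·Hᵀ + R = [142 -130; -130 136]
K = P̄·Hᵀ·S⁻¹ = [439/603 857/1206; 56/67 22/67]
x' = x̄ + K·y = [971/1206, 130/67]
P' = (I − K·H)·P̄ = [2153/603 144/67; 144/67 100/67]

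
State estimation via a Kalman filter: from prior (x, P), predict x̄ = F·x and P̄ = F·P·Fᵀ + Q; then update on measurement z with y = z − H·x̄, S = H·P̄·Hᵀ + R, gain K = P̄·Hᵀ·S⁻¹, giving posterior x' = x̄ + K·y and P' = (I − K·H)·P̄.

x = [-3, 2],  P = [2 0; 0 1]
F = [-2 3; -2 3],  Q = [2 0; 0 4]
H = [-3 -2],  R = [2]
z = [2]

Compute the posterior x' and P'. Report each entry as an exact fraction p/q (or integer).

x̄ = F·x = [12, 12]
P̄ = F·P·Fᵀ + Q = [19 17; 17 21]
y = z − H·x̄ = [62]
S = H·P̄·Hᵀ + R = [461]
K = P̄·Hᵀ·S⁻¹ = [-91/461; -93/461]
x' = x̄ + K·y = [-110/461, -234/461]
P' = (I − K·H)·P̄ = [478/461 -626/461; -626/461 1032/461]

x' = [-110/461, -234/461]
P' = [478/461 -626/461; -626/461 1032/461]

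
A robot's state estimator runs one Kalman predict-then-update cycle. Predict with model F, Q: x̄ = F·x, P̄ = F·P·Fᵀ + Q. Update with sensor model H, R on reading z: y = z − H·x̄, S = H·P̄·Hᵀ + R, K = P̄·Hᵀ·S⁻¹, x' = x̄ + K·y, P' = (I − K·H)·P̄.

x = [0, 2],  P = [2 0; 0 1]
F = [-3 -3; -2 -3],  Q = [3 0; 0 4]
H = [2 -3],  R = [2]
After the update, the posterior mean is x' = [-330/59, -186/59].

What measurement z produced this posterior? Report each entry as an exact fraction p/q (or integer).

x̄ = F·x = [-6, -6]
P̄ = F·P·Fᵀ + Q = [30 21; 21 21]
S = H·P̄·Hᵀ + R = [59]
K = P̄·Hᵀ·S⁻¹ = [-3/59; -21/59]
x' − x̄ = [24/59, 168/59] = K·y
y = (KᵀK)⁻¹·Kᵀ·(x' − x̄) = [-8]
z = y + H·x̄ = [-8] + [6] = [-2]

z = [-2]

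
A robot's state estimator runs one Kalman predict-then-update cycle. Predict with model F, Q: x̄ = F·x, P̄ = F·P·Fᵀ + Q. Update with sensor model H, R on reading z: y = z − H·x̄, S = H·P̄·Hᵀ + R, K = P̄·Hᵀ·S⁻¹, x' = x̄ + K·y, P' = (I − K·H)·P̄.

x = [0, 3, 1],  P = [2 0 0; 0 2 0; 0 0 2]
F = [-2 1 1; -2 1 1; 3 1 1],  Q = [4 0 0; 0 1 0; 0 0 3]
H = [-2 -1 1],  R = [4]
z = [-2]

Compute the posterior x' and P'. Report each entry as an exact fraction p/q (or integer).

x' = [248/101, 269/101, 551/101]
P' = [264/101 42/101 466/101; 42/101 601/202 589/202; 466/101 589/202 2649/202]

x̄ = F·x = [4, 4, 4]
P̄ = F·P·Fᵀ + Q = [16 12 -8; 12 13 -8; -8 -8 25]
y = z − H·x̄ = [6]
S = H·P̄·Hᵀ + R = [202]
K = P̄·Hᵀ·S⁻¹ = [-26/101; -45/202; 49/202]
x' = x̄ + K·y = [248/101, 269/101, 551/101]
P' = (I − K·H)·P̄ = [264/101 42/101 466/101; 42/101 601/202 589/202; 466/101 589/202 2649/202]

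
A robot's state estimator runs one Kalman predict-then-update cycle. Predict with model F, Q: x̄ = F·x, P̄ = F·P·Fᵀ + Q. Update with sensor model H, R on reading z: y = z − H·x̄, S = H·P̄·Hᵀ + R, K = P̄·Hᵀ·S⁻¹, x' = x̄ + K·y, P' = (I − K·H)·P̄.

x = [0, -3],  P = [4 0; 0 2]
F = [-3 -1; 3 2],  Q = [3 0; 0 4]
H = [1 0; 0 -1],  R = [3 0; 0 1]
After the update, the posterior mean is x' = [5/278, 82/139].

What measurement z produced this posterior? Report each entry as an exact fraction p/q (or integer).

z = [1, -1]

x̄ = F·x = [3, -6]
P̄ = F·P·Fᵀ + Q = [41 -40; -40 48]
S = H·P̄·Hᵀ + R = [44 40; 40 49]
K = P̄·Hᵀ·S⁻¹ = [409/556 30/139; -10/139 -128/139]
x' − x̄ = [-829/278, 916/139] = K·y
y = (KᵀK)⁻¹·Kᵀ·(x' − x̄) = [-2, -7]
z = y + H·x̄ = [-2, -7] + [3, 6] = [1, -1]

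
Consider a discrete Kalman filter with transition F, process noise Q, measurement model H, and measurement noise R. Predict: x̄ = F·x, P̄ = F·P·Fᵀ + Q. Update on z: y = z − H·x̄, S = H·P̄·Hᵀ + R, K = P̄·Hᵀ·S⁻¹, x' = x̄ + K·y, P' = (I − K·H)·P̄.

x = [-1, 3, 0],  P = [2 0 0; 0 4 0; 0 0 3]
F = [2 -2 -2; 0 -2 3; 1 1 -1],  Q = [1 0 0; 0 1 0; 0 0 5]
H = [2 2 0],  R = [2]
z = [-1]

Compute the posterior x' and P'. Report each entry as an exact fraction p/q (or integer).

x' = [-59/31, 204/155, -19/31]
P' = [657/31 -650/31 272/31; -650/31 3292/155 -275/31; 272/31 -275/31 344/31]

x̄ = F·x = [-8, -6, 2]
P̄ = F·P·Fᵀ + Q = [37 -2 2; -2 44 -17; 2 -17 14]
y = z − H·x̄ = [27]
S = H·P̄·Hᵀ + R = [310]
K = P̄·Hᵀ·S⁻¹ = [7/31; 42/155; -3/31]
x' = x̄ + K·y = [-59/31, 204/155, -19/31]
P' = (I − K·H)·P̄ = [657/31 -650/31 272/31; -650/31 3292/155 -275/31; 272/31 -275/31 344/31]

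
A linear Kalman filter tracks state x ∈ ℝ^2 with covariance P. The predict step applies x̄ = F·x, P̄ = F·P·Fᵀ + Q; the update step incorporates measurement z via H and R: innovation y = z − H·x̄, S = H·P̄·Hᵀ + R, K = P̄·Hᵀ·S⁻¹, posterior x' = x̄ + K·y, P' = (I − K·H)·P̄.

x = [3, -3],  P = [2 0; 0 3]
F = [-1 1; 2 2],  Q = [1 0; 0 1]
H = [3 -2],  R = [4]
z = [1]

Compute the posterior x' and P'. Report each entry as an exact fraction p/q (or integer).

x̄ = F·x = [-6, 0]
P̄ = F·P·Fᵀ + Q = [6 2; 2 21]
y = z − H·x̄ = [19]
S = H·P̄·Hᵀ + R = [118]
K = P̄·Hᵀ·S⁻¹ = [7/59; -18/59]
x' = x̄ + K·y = [-221/59, -342/59]
P' = (I − K·H)·P̄ = [256/59 370/59; 370/59 591/59]

x' = [-221/59, -342/59]
P' = [256/59 370/59; 370/59 591/59]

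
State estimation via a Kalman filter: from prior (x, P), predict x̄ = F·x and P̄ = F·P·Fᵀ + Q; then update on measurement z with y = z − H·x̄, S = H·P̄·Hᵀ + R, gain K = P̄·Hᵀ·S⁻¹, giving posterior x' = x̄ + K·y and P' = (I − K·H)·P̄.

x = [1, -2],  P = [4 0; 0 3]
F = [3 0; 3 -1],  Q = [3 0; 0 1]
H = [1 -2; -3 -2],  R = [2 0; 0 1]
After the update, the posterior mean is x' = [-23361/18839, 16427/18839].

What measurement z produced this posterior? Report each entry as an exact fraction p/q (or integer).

z = [-3, 2]

x̄ = F·x = [3, 5]
P̄ = F·P·Fᵀ + Q = [39 36; 36 40]
S = H·P̄·Hᵀ + R = [57 187; 187 944]
K = P̄·Hᵀ·S⁻¹ = [4191/18839 -4602/18839; -6380/18839 -2488/18839]
x' − x̄ = [-79878/18839, -77768/18839] = K·y
y = (KᵀK)⁻¹·Kᵀ·(x' − x̄) = [4, 21]
z = y + H·x̄ = [4, 21] + [-7, -19] = [-3, 2]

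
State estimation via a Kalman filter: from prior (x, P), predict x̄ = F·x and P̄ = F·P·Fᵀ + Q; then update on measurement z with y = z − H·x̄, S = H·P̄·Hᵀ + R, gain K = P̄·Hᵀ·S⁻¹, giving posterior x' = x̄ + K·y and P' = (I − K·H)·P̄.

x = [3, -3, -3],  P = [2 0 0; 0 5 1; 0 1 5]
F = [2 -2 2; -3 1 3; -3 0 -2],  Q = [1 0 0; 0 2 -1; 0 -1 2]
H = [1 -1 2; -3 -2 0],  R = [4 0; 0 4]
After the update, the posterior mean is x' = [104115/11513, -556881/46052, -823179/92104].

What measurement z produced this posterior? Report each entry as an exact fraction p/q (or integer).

x̄ = F·x = [6, -21, -3]
P̄ = F·P·Fᵀ + Q = [41 4 -28; 4 76 -15; -28 -15 40]
S = H·P̄·Hᵀ + R = [221 261; 261 725]
K = P̄·Hᵀ·S⁻¹ = [88/397 -2999/11513; -537/1588 -4811/46052; 649/3176 7707/92104]
x' − x̄ = [35037/11513, 410211/46052, -546867/92104] = K·y
y = (KᵀK)⁻¹·Kᵀ·(x' − x̄) = [-18, -27]
z = y + H·x̄ = [-18, -27] + [21, 24] = [3, -3]

z = [3, -3]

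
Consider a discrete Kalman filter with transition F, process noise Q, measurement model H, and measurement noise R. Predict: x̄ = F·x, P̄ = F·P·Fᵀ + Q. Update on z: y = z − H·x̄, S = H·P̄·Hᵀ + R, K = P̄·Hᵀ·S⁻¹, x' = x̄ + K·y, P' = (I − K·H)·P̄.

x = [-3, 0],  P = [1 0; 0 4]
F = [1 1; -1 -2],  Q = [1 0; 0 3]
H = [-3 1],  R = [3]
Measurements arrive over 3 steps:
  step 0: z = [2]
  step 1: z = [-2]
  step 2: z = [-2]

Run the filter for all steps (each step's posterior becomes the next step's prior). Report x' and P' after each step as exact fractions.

step 0: x' = [-123/131, -77/131], P' = [57/131 90/131; 90/131 411/131]
step 1: x' = [789/2792, -5295/5584], P' = [571/1396 1683/2792; 1683/2792 15999/5584]
step 2: x' = [328121/654919, -231482/654919], P' = [267853/654919 395028/654919; 395028/654919 1873992/654919]

step 0: x̄ = F·x = [-3, 3]
step 0: P̄ = F·P·Fᵀ + Q = [6 -9; -9 20]
step 0: y = z − H·x̄ = [-10]
step 0: S = H·P̄·Hᵀ + R = [131]
step 0: K = P̄·Hᵀ·S⁻¹ = [-27/131; 47/131]
step 0: x' = x̄ + K·y = [-123/131, -77/131]
step 0: P' = (I − K·H)·P̄ = [57/131 90/131; 90/131 411/131]
step 1: x̄ = F·x = [-200/131, 277/131]
step 1: P̄ = F·P·Fᵀ + Q = [779/131 -1149/131; -1149/131 2454/131]
step 1: y = z − H·x̄ = [-1139/131]
step 1: S = H·P̄·Hᵀ + R = [16752/131]
step 1: K = P̄·Hᵀ·S⁻¹ = [-581/2792; 1967/5584]
step 1: x' = x̄ + K·y = [789/2792, -5295/5584]
step 1: P' = (I − K·H)·P̄ = [571/1396 1683/2792; 1683/2792 15999/5584]
step 2: x̄ = F·x = [-3717/5584, 2253/1396]
step 2: P̄ = F·P·Fᵀ + Q = [30599/5584 -11095/1396; -11095/1396 6031/349]
step 2: y = z − H·x̄ = [-31331/5584]
step 2: S = H·P̄·Hᵀ + R = [654919/5584]
step 2: K = P̄·Hᵀ·S⁻¹ = [-136177/654919; 229636/654919]
step 2: x' = x̄ + K·y = [328121/654919, -231482/654919]
step 2: P' = (I − K·H)·P̄ = [267853/654919 395028/654919; 395028/654919 1873992/654919]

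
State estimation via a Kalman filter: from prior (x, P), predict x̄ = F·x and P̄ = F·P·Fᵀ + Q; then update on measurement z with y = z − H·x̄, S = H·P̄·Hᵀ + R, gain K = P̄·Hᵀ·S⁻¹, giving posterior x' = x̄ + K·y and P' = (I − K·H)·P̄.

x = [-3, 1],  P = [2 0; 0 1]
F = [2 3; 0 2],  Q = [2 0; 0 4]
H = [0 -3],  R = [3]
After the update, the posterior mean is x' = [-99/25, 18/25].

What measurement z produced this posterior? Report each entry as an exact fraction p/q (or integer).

z = [-2]

x̄ = F·x = [-3, 2]
P̄ = F·P·Fᵀ + Q = [19 6; 6 8]
S = H·P̄·Hᵀ + R = [75]
K = P̄·Hᵀ·S⁻¹ = [-6/25; -8/25]
x' − x̄ = [-24/25, -32/25] = K·y
y = (KᵀK)⁻¹·Kᵀ·(x' − x̄) = [4]
z = y + H·x̄ = [4] + [-6] = [-2]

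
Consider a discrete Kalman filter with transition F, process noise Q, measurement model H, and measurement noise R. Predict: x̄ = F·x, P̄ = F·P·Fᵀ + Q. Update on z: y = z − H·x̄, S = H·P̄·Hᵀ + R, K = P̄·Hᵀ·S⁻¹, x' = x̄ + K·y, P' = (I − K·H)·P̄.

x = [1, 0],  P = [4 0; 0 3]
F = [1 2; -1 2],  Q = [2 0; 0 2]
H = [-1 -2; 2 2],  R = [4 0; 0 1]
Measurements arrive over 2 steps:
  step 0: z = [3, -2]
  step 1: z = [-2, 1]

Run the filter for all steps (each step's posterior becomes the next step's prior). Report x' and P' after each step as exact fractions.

step 0: x̄ = F·x = [1, -1]
step 0: P̄ = F·P·Fᵀ + Q = [18 8; 8 18]
step 0: y = z − H·x̄ = [2, -2]
step 0: S = H·P̄·Hᵀ + R = [126 -156; -156 209]
step 0: K = P̄·Hᵀ·S⁻¹ = [503/999 208/333; -542/999 -52/333]
step 0: x' = x̄ + K·y = [757/999, -1771/999]
step 0: P' = (I − K·H)·P̄ = [2636/999 -2324/999; -2324/999 2246/999]
step 1: x̄ = F·x = [-2785/999, -1433/333]
step 1: P̄ = F·P·Fᵀ + Q = [4322/999 2116/333; 2116/333 2546/111]
step 1: y = z − H·x̄ = [-13381/999, 15167/999]
step 1: S = H·P̄·Hᵀ + R = [125366/999 -138388/999; -138388/999 160727/999]
step 1: K = P̄·Hᵀ·S⁻¹ = [36361/166577 53424/166577; -143680/499731 58252/499731]
step 1: x' = x̄ + K·y = [-140322/166577, 658405/499731]
step 1: P' = (I − K·H)·P̄ = [198868/166577 -172156/166577; -172156/166577 545594/499731]

step 0: x' = [757/999, -1771/999], P' = [2636/999 -2324/999; -2324/999 2246/999]
step 1: x' = [-140322/166577, 658405/499731], P' = [198868/166577 -172156/166577; -172156/166577 545594/499731]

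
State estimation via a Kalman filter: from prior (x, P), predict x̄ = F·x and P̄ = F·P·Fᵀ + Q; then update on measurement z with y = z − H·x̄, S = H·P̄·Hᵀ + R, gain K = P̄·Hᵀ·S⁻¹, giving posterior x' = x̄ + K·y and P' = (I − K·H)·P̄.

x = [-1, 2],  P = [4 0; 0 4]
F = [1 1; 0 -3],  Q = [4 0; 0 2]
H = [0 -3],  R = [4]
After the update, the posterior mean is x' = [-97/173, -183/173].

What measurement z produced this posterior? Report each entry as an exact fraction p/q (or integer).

x̄ = F·x = [1, -6]
P̄ = F·P·Fᵀ + Q = [12 -12; -12 38]
S = H·P̄·Hᵀ + R = [346]
K = P̄·Hᵀ·S⁻¹ = [18/173; -57/173]
x' − x̄ = [-270/173, 855/173] = K·y
y = (KᵀK)⁻¹·Kᵀ·(x' − x̄) = [-15]
z = y + H·x̄ = [-15] + [18] = [3]

z = [3]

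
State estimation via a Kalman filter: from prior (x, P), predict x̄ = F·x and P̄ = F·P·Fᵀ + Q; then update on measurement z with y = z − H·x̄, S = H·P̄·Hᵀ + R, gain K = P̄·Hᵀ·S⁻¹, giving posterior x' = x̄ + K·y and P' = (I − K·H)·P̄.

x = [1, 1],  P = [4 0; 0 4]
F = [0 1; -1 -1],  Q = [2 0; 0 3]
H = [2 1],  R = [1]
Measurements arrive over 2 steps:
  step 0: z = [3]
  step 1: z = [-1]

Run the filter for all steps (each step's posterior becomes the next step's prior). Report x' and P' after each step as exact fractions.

step 0: x' = [11/5, -31/20], P' = [14/5 -26/5; -26/5 211/20]
step 1: x' = [-2/65, -66/65], P' = [1172/715 -1949/715; -1949/715 3803/715]

step 0: x̄ = F·x = [1, -2]
step 0: P̄ = F·P·Fᵀ + Q = [6 -4; -4 11]
step 0: y = z − H·x̄ = [3]
step 0: S = H·P̄·Hᵀ + R = [20]
step 0: K = P̄·Hᵀ·S⁻¹ = [2/5; 3/20]
step 0: x' = x̄ + K·y = [11/5, -31/20]
step 0: P' = (I − K·H)·P̄ = [14/5 -26/5; -26/5 211/20]
step 1: x̄ = F·x = [-31/20, -13/20]
step 1: P̄ = F·P·Fᵀ + Q = [251/20 -107/20; -107/20 119/20]
step 1: y = z − H·x̄ = [11/4]
step 1: S = H·P̄·Hᵀ + R = [143/4]
step 1: K = P̄·Hᵀ·S⁻¹ = [79/143; -19/143]
step 1: x' = x̄ + K·y = [-2/65, -66/65]
step 1: P' = (I − K·H)·P̄ = [1172/715 -1949/715; -1949/715 3803/715]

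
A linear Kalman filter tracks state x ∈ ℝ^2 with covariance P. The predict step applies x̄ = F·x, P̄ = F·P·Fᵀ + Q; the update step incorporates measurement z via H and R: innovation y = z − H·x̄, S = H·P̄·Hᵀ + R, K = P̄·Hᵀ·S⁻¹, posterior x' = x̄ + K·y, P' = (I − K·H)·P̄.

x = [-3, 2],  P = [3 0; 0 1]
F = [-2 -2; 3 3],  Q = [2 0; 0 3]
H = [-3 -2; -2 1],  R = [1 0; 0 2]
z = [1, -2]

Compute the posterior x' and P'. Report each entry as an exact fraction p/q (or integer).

x̄ = F·x = [2, -3]
P̄ = F·P·Fᵀ + Q = [18 -24; -24 39]
y = z − H·x̄ = [1, 5]
S = H·P̄·Hᵀ + R = [31 6; 6 209]
K = P̄·Hᵀ·S⁻¹ = [-894/6443 -1824/6443; -1776/6443 2733/6443]
x' = x̄ + K·y = [2872/6443, -7440/6443]
P' = (I − K·H)·P̄ = [1170/6443 -1308/6443; -1308/6443 2850/6443]

x' = [2872/6443, -7440/6443]
P' = [1170/6443 -1308/6443; -1308/6443 2850/6443]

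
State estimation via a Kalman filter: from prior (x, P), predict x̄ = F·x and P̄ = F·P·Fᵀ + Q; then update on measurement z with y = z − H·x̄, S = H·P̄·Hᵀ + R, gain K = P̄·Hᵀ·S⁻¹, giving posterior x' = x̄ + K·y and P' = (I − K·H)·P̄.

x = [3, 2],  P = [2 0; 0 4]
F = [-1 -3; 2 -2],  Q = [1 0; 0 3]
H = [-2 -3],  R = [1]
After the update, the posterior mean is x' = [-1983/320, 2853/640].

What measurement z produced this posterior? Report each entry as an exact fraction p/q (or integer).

x̄ = F·x = [-9, 2]
P̄ = F·P·Fᵀ + Q = [39 20; 20 27]
S = H·P̄·Hᵀ + R = [640]
K = P̄·Hᵀ·S⁻¹ = [-69/320; -121/640]
x' − x̄ = [897/320, 1573/640] = K·y
y = (KᵀK)⁻¹·Kᵀ·(x' − x̄) = [-13]
z = y + H·x̄ = [-13] + [12] = [-1]

z = [-1]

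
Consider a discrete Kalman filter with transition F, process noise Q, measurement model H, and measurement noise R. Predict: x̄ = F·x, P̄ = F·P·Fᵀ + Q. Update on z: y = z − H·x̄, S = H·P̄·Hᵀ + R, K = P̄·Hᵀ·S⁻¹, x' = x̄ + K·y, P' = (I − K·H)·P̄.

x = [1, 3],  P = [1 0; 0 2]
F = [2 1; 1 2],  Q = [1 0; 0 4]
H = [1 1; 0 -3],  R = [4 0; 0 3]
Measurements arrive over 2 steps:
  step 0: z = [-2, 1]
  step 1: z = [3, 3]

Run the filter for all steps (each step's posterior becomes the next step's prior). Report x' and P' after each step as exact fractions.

step 0: x' = [-25/357, -121/357], P' = [743/357 -31/357; -31/357 107/357]
step 1: x' = [31999/14805, -2308/2961], P' = [74941/29610 -673/5922; -673/5922 1745/5922]

step 0: x̄ = F·x = [5, 7]
step 0: P̄ = F·P·Fᵀ + Q = [7 6; 6 13]
step 0: y = z − H·x̄ = [-14, 22]
step 0: S = H·P̄·Hᵀ + R = [36 -57; -57 120]
step 0: K = P̄·Hᵀ·S⁻¹ = [178/357 31/357; 19/357 -107/357]
step 0: x' = x̄ + K·y = [-25/357, -121/357]
step 0: P' = (I − K·H)·P̄ = [743/357 -31/357; -31/357 107/357]
step 1: x̄ = F·x = [-57/119, -89/119]
step 1: P̄ = F·P·Fᵀ + Q = [1104/119 515/119; 515/119 825/119]
step 1: y = z − H·x̄ = [503/119, 90/119]
step 1: S = H·P̄·Hᵀ + R = [3435/119 -4020/119; -4020/119 7782/119]
step 1: K = P̄·Hᵀ·S⁻¹ = [8947/14805 673/5922; 134/2961 -1745/5922]
step 1: x' = x̄ + K·y = [31999/14805, -2308/2961]
step 1: P' = (I − K·H)·P̄ = [74941/29610 -673/5922; -673/5922 1745/5922]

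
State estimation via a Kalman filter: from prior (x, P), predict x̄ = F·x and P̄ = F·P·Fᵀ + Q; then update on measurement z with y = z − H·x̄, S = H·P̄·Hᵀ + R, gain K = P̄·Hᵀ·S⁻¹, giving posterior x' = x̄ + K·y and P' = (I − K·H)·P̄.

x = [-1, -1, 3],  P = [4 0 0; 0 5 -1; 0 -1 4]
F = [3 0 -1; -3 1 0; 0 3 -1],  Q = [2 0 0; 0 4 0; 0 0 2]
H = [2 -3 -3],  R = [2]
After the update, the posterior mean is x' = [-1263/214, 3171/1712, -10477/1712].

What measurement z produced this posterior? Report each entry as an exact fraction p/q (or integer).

z = [1]

x̄ = F·x = [-6, 2, -6]
P̄ = F·P·Fᵀ + Q = [42 -35 7; -35 45 16; 7 16 57]
S = H·P̄·Hᵀ + R = [1712]
K = P̄·Hᵀ·S⁻¹ = [21/214; -253/1712; -205/1712]
x' − x̄ = [21/214, -253/1712, -205/1712] = K·y
y = (KᵀK)⁻¹·Kᵀ·(x' − x̄) = [1]
z = y + H·x̄ = [1] + [0] = [1]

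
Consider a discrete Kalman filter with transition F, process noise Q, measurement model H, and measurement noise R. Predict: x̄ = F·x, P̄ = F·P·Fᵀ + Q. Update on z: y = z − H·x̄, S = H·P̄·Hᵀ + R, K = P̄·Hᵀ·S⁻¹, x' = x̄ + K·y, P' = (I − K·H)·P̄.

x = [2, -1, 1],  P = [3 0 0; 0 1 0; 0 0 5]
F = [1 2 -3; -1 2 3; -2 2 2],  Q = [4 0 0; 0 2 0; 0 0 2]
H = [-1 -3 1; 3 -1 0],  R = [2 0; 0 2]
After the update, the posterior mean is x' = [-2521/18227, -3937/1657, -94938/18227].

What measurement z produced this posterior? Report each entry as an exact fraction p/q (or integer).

z = [2, 2]

x̄ = F·x = [-3, -1, -4]
P̄ = F·P·Fᵀ + Q = [56 -44 -32; -44 54 40; -32 40 38]
S = H·P̄·Hᵀ + R = [142 210; 210 824]
K = P̄·Hᵀ·S⁻¹ = [-2066/18227 5216/18227; -573/1657 -228/1657; -3160/18227 -2203/18227]
x' − x̄ = [52160/18227, -2280/1657, -22030/18227] = K·y
y = (KᵀK)⁻¹·Kᵀ·(x' − x̄) = [0, 10]
z = y + H·x̄ = [0, 10] + [2, -8] = [2, 2]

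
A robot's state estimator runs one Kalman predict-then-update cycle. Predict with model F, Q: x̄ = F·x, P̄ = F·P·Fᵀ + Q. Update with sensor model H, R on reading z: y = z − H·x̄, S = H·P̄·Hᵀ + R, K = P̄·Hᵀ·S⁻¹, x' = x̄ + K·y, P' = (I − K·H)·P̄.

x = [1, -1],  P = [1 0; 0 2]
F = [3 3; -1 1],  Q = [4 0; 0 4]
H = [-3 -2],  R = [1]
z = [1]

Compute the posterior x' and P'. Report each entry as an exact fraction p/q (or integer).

x̄ = F·x = [0, -2]
P̄ = F·P·Fᵀ + Q = [31 3; 3 7]
y = z − H·x̄ = [-3]
S = H·P̄·Hᵀ + R = [344]
K = P̄·Hᵀ·S⁻¹ = [-99/344; -23/344]
x' = x̄ + K·y = [297/344, -619/344]
P' = (I − K·H)·P̄ = [863/344 -1245/344; -1245/344 1879/344]

x' = [297/344, -619/344]
P' = [863/344 -1245/344; -1245/344 1879/344]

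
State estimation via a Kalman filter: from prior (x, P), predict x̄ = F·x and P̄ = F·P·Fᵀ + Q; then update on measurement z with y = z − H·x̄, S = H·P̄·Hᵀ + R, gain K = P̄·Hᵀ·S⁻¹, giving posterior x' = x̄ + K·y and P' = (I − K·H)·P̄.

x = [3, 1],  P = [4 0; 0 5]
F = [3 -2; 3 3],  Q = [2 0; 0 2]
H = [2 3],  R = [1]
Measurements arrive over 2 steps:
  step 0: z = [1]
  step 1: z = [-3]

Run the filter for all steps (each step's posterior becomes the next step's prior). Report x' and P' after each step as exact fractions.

step 0: x' = [399/526, -165/1052], P' = [10765/263 -14331/526; -14331/526 19195/1052]
step 1: x' = [-2051853/842497, 526086/842497], P' = [25871264/5897479 -16520880/5897479; -16520880/5897479 11184659/5897479]

step 0: x̄ = F·x = [7, 12]
step 0: P̄ = F·P·Fᵀ + Q = [58 6; 6 83]
step 0: y = z − H·x̄ = [-49]
step 0: S = H·P̄·Hᵀ + R = [1052]
step 0: K = P̄·Hᵀ·S⁻¹ = [67/526; 261/1052]
step 0: x' = x̄ + K·y = [399/526, -165/1052]
step 0: P' = (I − K·H)·P̄ = [10765/263 -14331/526; -14331/526 19195/1052]
step 1: x̄ = F·x = [681/263, 1899/1052]
step 1: P̄ = F·P·Fᵀ + Q = [202592/263 46596/263; 46596/263 46483/1052]
step 1: y = z − H·x̄ = [-14301/1052]
step 1: S = H·P̄·Hᵀ + R = [5897479/1052]
step 1: K = P̄·Hᵀ·S⁻¹ = [2179888/5897479; 512217/5897479]
step 1: x' = x̄ + K·y = [-2051853/842497, 526086/842497]
step 1: P' = (I − K·H)·P̄ = [25871264/5897479 -16520880/5897479; -16520880/5897479 11184659/5897479]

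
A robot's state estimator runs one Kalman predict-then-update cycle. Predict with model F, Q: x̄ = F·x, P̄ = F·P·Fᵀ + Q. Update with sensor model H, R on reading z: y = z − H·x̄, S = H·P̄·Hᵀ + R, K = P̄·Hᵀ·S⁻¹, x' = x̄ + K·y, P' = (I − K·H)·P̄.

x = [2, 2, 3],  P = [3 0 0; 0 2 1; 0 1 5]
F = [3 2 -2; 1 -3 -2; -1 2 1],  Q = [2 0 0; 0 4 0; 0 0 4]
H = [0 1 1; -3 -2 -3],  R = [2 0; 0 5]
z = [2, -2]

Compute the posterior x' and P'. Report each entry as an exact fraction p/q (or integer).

x̄ = F·x = [4, -10, 5]
P̄ = F·P·Fᵀ + Q = [49 19 -13; 19 57 -32; -13 -32 24]
y = z − H·x̄ = [7, 5]
S = H·P̄·Hᵀ + R = [19 -44; -44 500]
K = P̄·Hᵀ·S⁻¹ = [-856/1891 -1255/3782; 2300/1891 -325/7564; -659/1891 237/7564]
x' = x̄ + K·y = [-101/122, -415/244, 663/244]
P' = (I − K·H)·P̄ = [6180/1891 20533/3782 -23957/3782; 20533/3782 176773/7564 -158373/7564; -23957/3782 -158373/7564 153101/7564]

x' = [-101/122, -415/244, 663/244]
P' = [6180/1891 20533/3782 -23957/3782; 20533/3782 176773/7564 -158373/7564; -23957/3782 -158373/7564 153101/7564]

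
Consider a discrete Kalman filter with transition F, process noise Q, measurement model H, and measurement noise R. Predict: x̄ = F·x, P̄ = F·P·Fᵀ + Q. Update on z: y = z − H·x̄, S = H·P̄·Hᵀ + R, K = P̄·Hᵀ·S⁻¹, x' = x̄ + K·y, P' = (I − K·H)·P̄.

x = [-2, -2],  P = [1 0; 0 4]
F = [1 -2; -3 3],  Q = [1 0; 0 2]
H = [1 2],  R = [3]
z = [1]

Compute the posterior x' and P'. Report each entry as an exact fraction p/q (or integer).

x' = [238/101, -67/101]
P' = [522/101 -315/101; -315/101 258/101]

x̄ = F·x = [2, 0]
P̄ = F·P·Fᵀ + Q = [18 -27; -27 47]
y = z − H·x̄ = [-1]
S = H·P̄·Hᵀ + R = [101]
K = P̄·Hᵀ·S⁻¹ = [-36/101; 67/101]
x' = x̄ + K·y = [238/101, -67/101]
P' = (I − K·H)·P̄ = [522/101 -315/101; -315/101 258/101]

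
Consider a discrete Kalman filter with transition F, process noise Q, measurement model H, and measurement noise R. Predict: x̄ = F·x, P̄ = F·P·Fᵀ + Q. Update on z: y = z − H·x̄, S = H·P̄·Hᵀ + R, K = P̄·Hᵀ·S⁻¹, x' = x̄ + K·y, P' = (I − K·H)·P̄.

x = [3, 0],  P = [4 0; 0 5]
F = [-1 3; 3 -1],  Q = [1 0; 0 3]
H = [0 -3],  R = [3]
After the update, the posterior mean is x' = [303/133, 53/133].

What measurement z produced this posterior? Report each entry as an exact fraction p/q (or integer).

x̄ = F·x = [-3, 9]
P̄ = F·P·Fᵀ + Q = [50 -27; -27 44]
S = H·P̄·Hᵀ + R = [399]
K = P̄·Hᵀ·S⁻¹ = [27/133; -44/133]
x' − x̄ = [702/133, -1144/133] = K·y
y = (KᵀK)⁻¹·Kᵀ·(x' − x̄) = [26]
z = y + H·x̄ = [26] + [-27] = [-1]

z = [-1]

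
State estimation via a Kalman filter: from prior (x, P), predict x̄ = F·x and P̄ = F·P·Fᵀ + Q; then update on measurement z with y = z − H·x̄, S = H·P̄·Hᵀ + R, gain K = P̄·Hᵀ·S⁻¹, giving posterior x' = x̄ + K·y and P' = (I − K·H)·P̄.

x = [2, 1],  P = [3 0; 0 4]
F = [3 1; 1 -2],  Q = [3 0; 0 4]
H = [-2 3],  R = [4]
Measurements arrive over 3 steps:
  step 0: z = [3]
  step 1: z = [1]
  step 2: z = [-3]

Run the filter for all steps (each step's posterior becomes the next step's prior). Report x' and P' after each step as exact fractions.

step 0: x̄ = F·x = [7, 0]
step 0: P̄ = F·P·Fᵀ + Q = [34 1; 1 23]
step 0: y = z − H·x̄ = [17]
step 0: S = H·P̄·Hᵀ + R = [335]
step 0: K = P̄·Hᵀ·S⁻¹ = [-13/67; 1/5]
step 0: x' = x̄ + K·y = [248/67, 17/5]
step 0: P' = (I − K·H)·P̄ = [1433/67 14; 14 48/5]
step 1: x̄ = F·x = [4859/335, -1038/335]
step 1: P̄ = F·P·Fᵀ + Q = [96846/335 -8387/335; -8387/335 2609/335]
step 1: y = z − H·x̄ = [13167/335]
step 1: S = H·P̄·Hᵀ + R = [512849/335]
step 1: K = P̄·Hᵀ·S⁻¹ = [-218853/512849; 24601/512849]
step 1: x' = x̄ + K·y = [-1163296/512849, -622137/512849]
step 1: P' = (I − K·H)·P̄ = [5285787/512849 3232054/512849; 3232054/512849 2187504/512849]
step 2: x̄ = F·x = [-4112025/512849, 80978/512849]
step 2: P̄ = F·P·Fᵀ + Q = [70690458/512849 -4677917/512849; -4677917/512849 3158983/512849]
step 2: y = z − H·x̄ = [-10005531/512849]
step 2: S = H·P̄·Hᵀ + R = [369379079/512849]
step 2: K = P̄·Hᵀ·S⁻¹ = [-155414667/369379079; 18832783/369379079]
step 2: x' = x̄ + K·y = [70411098/369379079, -309097639/369379079]
step 2: P' = (I − K·H)·P̄ = [3817610157/369379079 2337853882/369379079; 2337853882/369379079 1583679632/369379079]

step 0: x' = [248/67, 17/5], P' = [1433/67 14; 14 48/5]
step 1: x' = [-1163296/512849, -622137/512849], P' = [5285787/512849 3232054/512849; 3232054/512849 2187504/512849]
step 2: x' = [70411098/369379079, -309097639/369379079], P' = [3817610157/369379079 2337853882/369379079; 2337853882/369379079 1583679632/369379079]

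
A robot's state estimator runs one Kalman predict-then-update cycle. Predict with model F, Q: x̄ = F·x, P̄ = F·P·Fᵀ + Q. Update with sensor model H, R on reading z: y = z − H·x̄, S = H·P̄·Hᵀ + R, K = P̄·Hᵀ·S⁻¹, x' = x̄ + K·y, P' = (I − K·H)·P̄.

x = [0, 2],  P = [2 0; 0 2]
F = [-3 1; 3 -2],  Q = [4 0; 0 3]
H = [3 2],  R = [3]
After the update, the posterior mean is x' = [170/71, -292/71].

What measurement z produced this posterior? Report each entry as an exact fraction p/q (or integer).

z = [-1]

x̄ = F·x = [2, -4]
P̄ = F·P·Fᵀ + Q = [24 -22; -22 29]
S = H·P̄·Hᵀ + R = [71]
K = P̄·Hᵀ·S⁻¹ = [28/71; -8/71]
x' − x̄ = [28/71, -8/71] = K·y
y = (KᵀK)⁻¹·Kᵀ·(x' − x̄) = [1]
z = y + H·x̄ = [1] + [-2] = [-1]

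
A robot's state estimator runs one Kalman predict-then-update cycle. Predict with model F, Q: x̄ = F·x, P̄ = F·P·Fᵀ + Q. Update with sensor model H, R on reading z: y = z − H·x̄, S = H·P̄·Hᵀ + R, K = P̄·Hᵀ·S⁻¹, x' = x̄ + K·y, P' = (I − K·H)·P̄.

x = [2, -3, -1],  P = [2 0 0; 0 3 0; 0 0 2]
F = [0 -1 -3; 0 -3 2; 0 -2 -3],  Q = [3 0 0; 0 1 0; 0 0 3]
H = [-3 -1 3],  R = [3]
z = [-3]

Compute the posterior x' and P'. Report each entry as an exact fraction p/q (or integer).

x̄ = F·x = [6, 7, 9]
P̄ = F·P·Fᵀ + Q = [24 -3 24; -3 36 6; 24 6 33]
y = z − H·x̄ = [-5]
S = H·P̄·Hᵀ + R = [66]
K = P̄·Hᵀ·S⁻¹ = [1/22; -3/22; 7/22]
x' = x̄ + K·y = [127/22, 169/22, 163/22]
P' = (I − K·H)·P̄ = [525/22 -57/22 507/22; -57/22 765/22 195/22; 507/22 195/22 579/22]

x' = [127/22, 169/22, 163/22]
P' = [525/22 -57/22 507/22; -57/22 765/22 195/22; 507/22 195/22 579/22]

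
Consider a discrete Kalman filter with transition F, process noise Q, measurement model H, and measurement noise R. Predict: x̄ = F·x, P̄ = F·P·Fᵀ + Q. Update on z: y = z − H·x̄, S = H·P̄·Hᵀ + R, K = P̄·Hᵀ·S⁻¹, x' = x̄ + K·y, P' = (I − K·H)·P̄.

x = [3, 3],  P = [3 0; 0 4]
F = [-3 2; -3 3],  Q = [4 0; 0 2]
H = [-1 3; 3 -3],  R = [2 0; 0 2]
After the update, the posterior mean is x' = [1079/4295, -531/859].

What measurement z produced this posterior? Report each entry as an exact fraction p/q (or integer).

z = [-2, 3]

x̄ = F·x = [-3, 0]
P̄ = F·P·Fᵀ + Q = [47 51; 51 65]
S = H·P̄·Hᵀ + R = [328 -114; -114 92]
K = P̄·Hᵀ·S⁻¹ = [2096/4295 2037/4295; 423/859 132/859]
x' − x̄ = [13964/4295, -531/859] = K·y
y = (KᵀK)⁻¹·Kᵀ·(x' − x̄) = [-5, 12]
z = y + H·x̄ = [-5, 12] + [3, -9] = [-2, 3]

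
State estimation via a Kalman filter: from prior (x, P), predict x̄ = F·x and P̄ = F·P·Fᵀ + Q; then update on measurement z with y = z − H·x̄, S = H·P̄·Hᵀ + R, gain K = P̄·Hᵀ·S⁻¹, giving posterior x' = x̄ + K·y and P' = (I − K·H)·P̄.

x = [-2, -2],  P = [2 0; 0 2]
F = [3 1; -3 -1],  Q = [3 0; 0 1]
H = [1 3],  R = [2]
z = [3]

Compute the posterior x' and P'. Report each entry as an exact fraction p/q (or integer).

x̄ = F·x = [-8, 8]
P̄ = F·P·Fᵀ + Q = [23 -20; -20 21]
y = z − H·x̄ = [-13]
S = H·P̄·Hᵀ + R = [94]
K = P̄·Hᵀ·S⁻¹ = [-37/94; 43/94]
x' = x̄ + K·y = [-271/94, 193/94]
P' = (I − K·H)·P̄ = [793/94 -289/94; -289/94 125/94]

x' = [-271/94, 193/94]
P' = [793/94 -289/94; -289/94 125/94]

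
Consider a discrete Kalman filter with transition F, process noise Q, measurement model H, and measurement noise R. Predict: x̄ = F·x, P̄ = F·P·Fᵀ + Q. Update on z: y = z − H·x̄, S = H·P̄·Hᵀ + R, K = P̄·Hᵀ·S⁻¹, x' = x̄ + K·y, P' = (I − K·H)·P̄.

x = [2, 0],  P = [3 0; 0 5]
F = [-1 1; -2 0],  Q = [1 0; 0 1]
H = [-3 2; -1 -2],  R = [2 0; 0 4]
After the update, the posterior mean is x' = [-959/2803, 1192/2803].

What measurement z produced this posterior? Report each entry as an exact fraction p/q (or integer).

x̄ = F·x = [-2, -4]
P̄ = F·P·Fᵀ + Q = [9 6; 6 13]
S = H·P̄·Hᵀ + R = [63 -1; -1 89]
K = P̄·Hᵀ·S⁻¹ = [-678/2803 -669/2803; 340/2803 -1004/2803]
x' − x̄ = [4647/2803, 12404/2803] = K·y
y = (KᵀK)⁻¹·Kᵀ·(x' − x̄) = [4, -11]
z = y + H·x̄ = [4, -11] + [-2, 10] = [2, -1]

z = [2, -1]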